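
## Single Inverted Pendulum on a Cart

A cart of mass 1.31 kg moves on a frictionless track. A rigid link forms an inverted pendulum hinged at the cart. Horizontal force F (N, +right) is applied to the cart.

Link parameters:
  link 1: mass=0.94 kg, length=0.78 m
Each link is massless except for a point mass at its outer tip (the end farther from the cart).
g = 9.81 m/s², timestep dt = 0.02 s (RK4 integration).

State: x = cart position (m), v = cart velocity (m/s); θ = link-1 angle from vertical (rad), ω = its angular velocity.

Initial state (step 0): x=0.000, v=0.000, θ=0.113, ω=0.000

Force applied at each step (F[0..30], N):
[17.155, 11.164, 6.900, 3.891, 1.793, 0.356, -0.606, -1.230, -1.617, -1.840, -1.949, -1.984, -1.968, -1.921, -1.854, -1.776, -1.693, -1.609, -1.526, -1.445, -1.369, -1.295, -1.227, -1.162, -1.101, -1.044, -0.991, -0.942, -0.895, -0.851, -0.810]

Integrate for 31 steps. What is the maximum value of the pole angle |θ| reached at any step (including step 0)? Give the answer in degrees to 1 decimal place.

apply F[0]=+17.155 → step 1: x=0.002, v=0.244, θ=0.110, ω=-0.283
apply F[1]=+11.164 → step 2: x=0.009, v=0.399, θ=0.103, ω=-0.453
apply F[2]=+6.900 → step 3: x=0.018, v=0.490, θ=0.093, ω=-0.545
apply F[3]=+3.891 → step 4: x=0.028, v=0.537, θ=0.082, ω=-0.583
apply F[4]=+1.793 → step 5: x=0.039, v=0.554, θ=0.070, ω=-0.586
apply F[5]=+0.356 → step 6: x=0.050, v=0.551, θ=0.058, ω=-0.565
apply F[6]=-0.606 → step 7: x=0.061, v=0.534, θ=0.047, ω=-0.531
apply F[7]=-1.230 → step 8: x=0.071, v=0.510, θ=0.037, ω=-0.489
apply F[8]=-1.617 → step 9: x=0.081, v=0.481, θ=0.028, ω=-0.443
apply F[9]=-1.840 → step 10: x=0.090, v=0.449, θ=0.020, ω=-0.397
apply F[10]=-1.949 → step 11: x=0.099, v=0.417, θ=0.012, ω=-0.352
apply F[11]=-1.984 → step 12: x=0.107, v=0.386, θ=0.005, ω=-0.310
apply F[12]=-1.968 → step 13: x=0.115, v=0.355, θ=-0.000, ω=-0.270
apply F[13]=-1.921 → step 14: x=0.121, v=0.326, θ=-0.005, ω=-0.234
apply F[14]=-1.854 → step 15: x=0.128, v=0.299, θ=-0.010, ω=-0.201
apply F[15]=-1.776 → step 16: x=0.133, v=0.274, θ=-0.013, ω=-0.171
apply F[16]=-1.693 → step 17: x=0.139, v=0.250, θ=-0.017, ω=-0.145
apply F[17]=-1.609 → step 18: x=0.143, v=0.228, θ=-0.019, ω=-0.121
apply F[18]=-1.526 → step 19: x=0.148, v=0.208, θ=-0.022, ω=-0.100
apply F[19]=-1.445 → step 20: x=0.152, v=0.189, θ=-0.023, ω=-0.081
apply F[20]=-1.369 → step 21: x=0.155, v=0.171, θ=-0.025, ω=-0.065
apply F[21]=-1.295 → step 22: x=0.159, v=0.155, θ=-0.026, ω=-0.051
apply F[22]=-1.227 → step 23: x=0.161, v=0.140, θ=-0.027, ω=-0.038
apply F[23]=-1.162 → step 24: x=0.164, v=0.126, θ=-0.027, ω=-0.027
apply F[24]=-1.101 → step 25: x=0.167, v=0.113, θ=-0.028, ω=-0.017
apply F[25]=-1.044 → step 26: x=0.169, v=0.101, θ=-0.028, ω=-0.009
apply F[26]=-0.991 → step 27: x=0.171, v=0.090, θ=-0.028, ω=-0.002
apply F[27]=-0.942 → step 28: x=0.172, v=0.080, θ=-0.028, ω=0.004
apply F[28]=-0.895 → step 29: x=0.174, v=0.070, θ=-0.028, ω=0.010
apply F[29]=-0.851 → step 30: x=0.175, v=0.061, θ=-0.028, ω=0.014
apply F[30]=-0.810 → step 31: x=0.176, v=0.052, θ=-0.028, ω=0.018
Max |angle| over trajectory = 0.113 rad = 6.5°.

Answer: 6.5°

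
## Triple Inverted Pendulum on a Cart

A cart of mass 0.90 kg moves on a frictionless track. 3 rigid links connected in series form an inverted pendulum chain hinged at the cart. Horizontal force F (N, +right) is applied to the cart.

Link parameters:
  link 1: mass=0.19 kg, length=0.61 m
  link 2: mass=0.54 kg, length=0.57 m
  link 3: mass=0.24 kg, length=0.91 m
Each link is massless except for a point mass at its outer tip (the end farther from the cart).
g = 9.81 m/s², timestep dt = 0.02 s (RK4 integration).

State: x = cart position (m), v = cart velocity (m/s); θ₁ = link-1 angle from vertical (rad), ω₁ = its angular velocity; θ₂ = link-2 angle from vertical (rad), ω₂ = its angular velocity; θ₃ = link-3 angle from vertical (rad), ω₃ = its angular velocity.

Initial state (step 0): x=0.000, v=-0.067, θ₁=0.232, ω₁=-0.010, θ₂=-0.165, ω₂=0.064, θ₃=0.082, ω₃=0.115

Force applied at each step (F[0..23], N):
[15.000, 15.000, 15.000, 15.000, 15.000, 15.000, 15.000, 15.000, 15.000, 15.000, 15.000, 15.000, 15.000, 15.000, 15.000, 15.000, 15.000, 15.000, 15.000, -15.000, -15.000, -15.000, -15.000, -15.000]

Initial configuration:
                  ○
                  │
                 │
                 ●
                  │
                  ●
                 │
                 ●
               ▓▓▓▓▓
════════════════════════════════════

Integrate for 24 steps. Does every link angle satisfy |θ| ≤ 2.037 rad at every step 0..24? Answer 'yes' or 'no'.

Answer: yes

Derivation:
apply F[0]=+15.000 → step 1: x=0.002, v=0.227, θ₁=0.232, ω₁=-0.029, θ₂=-0.169, ω₂=-0.510, θ₃=0.085, ω₃=0.172
apply F[1]=+15.000 → step 2: x=0.009, v=0.523, θ₁=0.231, ω₁=-0.061, θ₂=-0.185, ω₂=-1.077, θ₃=0.089, ω₃=0.228
apply F[2]=+15.000 → step 3: x=0.023, v=0.822, θ₁=0.229, ω₁=-0.122, θ₂=-0.212, ω₂=-1.625, θ₃=0.094, ω₃=0.284
apply F[3]=+15.000 → step 4: x=0.042, v=1.125, θ₁=0.226, ω₁=-0.226, θ₂=-0.250, ω₂=-2.145, θ₃=0.100, ω₃=0.336
apply F[4]=+15.000 → step 5: x=0.068, v=1.432, θ₁=0.220, ω₁=-0.387, θ₂=-0.298, ω₂=-2.626, θ₃=0.107, ω₃=0.384
apply F[5]=+15.000 → step 6: x=0.099, v=1.745, θ₁=0.210, ω₁=-0.619, θ₂=-0.355, ω₂=-3.057, θ₃=0.115, ω₃=0.423
apply F[6]=+15.000 → step 7: x=0.137, v=2.062, θ₁=0.194, ω₁=-0.929, θ₂=-0.420, ω₂=-3.431, θ₃=0.124, ω₃=0.450
apply F[7]=+15.000 → step 8: x=0.182, v=2.385, θ₁=0.172, ω₁=-1.325, θ₂=-0.492, ω₂=-3.738, θ₃=0.133, ω₃=0.464
apply F[8]=+15.000 → step 9: x=0.233, v=2.711, θ₁=0.141, ω₁=-1.810, θ₂=-0.569, ω₂=-3.970, θ₃=0.143, ω₃=0.462
apply F[9]=+15.000 → step 10: x=0.290, v=3.041, θ₁=0.099, ω₁=-2.386, θ₂=-0.650, ω₂=-4.111, θ₃=0.152, ω₃=0.443
apply F[10]=+15.000 → step 11: x=0.354, v=3.374, θ₁=0.045, ω₁=-3.055, θ₂=-0.733, ω₂=-4.140, θ₃=0.160, ω₃=0.406
apply F[11]=+15.000 → step 12: x=0.425, v=3.707, θ₁=-0.024, ω₁=-3.814, θ₂=-0.815, ω₂=-4.028, θ₃=0.168, ω₃=0.347
apply F[12]=+15.000 → step 13: x=0.503, v=4.037, θ₁=-0.109, ω₁=-4.663, θ₂=-0.892, ω₂=-3.733, θ₃=0.174, ω₃=0.265
apply F[13]=+15.000 → step 14: x=0.587, v=4.356, θ₁=-0.211, ω₁=-5.605, θ₂=-0.962, ω₂=-3.203, θ₃=0.178, ω₃=0.152
apply F[14]=+15.000 → step 15: x=0.677, v=4.650, θ₁=-0.333, ω₁=-6.648, θ₂=-1.019, ω₂=-2.374, θ₃=0.180, ω₃=-0.011
apply F[15]=+15.000 → step 16: x=0.772, v=4.889, θ₁=-0.478, ω₁=-7.815, θ₂=-1.055, ω₂=-1.176, θ₃=0.177, ω₃=-0.266
apply F[16]=+15.000 → step 17: x=0.872, v=5.015, θ₁=-0.647, ω₁=-9.097, θ₂=-1.063, ω₂=0.422, θ₃=0.168, ω₃=-0.706
apply F[17]=+15.000 → step 18: x=0.971, v=4.921, θ₁=-0.841, ω₁=-10.243, θ₂=-1.037, ω₂=2.121, θ₃=0.147, ω₃=-1.479
apply F[18]=+15.000 → step 19: x=1.067, v=4.581, θ₁=-1.050, ω₁=-10.497, θ₂=-0.985, ω₂=2.822, θ₃=0.107, ω₃=-2.535
apply F[19]=-15.000 → step 20: x=1.151, v=3.841, θ₁=-1.253, ω₁=-9.798, θ₂=-0.932, ω₂=2.338, θ₃=0.050, ω₃=-3.083
apply F[20]=-15.000 → step 21: x=1.221, v=3.227, θ₁=-1.443, ω₁=-9.206, θ₂=-0.894, ω₂=1.514, θ₃=-0.015, ω₃=-3.395
apply F[21]=-15.000 → step 22: x=1.280, v=2.693, θ₁=-1.623, ω₁=-8.874, θ₂=-0.872, ω₂=0.655, θ₃=-0.085, ω₃=-3.575
apply F[22]=-15.000 → step 23: x=1.329, v=2.197, θ₁=-1.800, ω₁=-8.765, θ₂=-0.868, ω₂=-0.232, θ₃=-0.158, ω₃=-3.692
apply F[23]=-15.000 → step 24: x=1.368, v=1.717, θ₁=-1.975, ω₁=-8.825, θ₂=-0.882, ω₂=-1.205, θ₃=-0.232, ω₃=-3.778
Max |angle| over trajectory = 1.975 rad; bound = 2.037 → within bound.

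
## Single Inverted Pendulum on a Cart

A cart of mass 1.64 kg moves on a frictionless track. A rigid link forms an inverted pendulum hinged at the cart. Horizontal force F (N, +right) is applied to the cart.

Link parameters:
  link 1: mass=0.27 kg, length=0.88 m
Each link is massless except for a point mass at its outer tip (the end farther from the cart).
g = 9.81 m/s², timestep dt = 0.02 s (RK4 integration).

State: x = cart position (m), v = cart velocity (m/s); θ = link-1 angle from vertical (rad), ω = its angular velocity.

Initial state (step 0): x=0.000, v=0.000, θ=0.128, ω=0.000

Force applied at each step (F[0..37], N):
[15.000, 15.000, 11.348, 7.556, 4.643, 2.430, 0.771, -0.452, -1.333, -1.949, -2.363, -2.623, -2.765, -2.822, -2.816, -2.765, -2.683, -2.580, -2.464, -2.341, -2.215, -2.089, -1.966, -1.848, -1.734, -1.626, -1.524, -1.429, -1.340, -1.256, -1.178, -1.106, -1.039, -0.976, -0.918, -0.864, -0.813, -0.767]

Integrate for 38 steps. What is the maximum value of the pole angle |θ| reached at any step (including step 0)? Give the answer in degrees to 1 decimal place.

apply F[0]=+15.000 → step 1: x=0.002, v=0.178, θ=0.126, ω=-0.173
apply F[1]=+15.000 → step 2: x=0.007, v=0.357, θ=0.121, ω=-0.346
apply F[2]=+11.348 → step 3: x=0.016, v=0.491, θ=0.113, ω=-0.472
apply F[3]=+7.556 → step 4: x=0.026, v=0.580, θ=0.103, ω=-0.548
apply F[4]=+4.643 → step 5: x=0.038, v=0.633, θ=0.091, ω=-0.587
apply F[5]=+2.430 → step 6: x=0.051, v=0.660, θ=0.080, ω=-0.599
apply F[6]=+0.771 → step 7: x=0.065, v=0.667, θ=0.068, ω=-0.590
apply F[7]=-0.452 → step 8: x=0.078, v=0.660, θ=0.056, ω=-0.568
apply F[8]=-1.333 → step 9: x=0.091, v=0.642, θ=0.045, ω=-0.537
apply F[9]=-1.949 → step 10: x=0.104, v=0.617, θ=0.035, ω=-0.499
apply F[10]=-2.363 → step 11: x=0.116, v=0.587, θ=0.025, ω=-0.459
apply F[11]=-2.623 → step 12: x=0.127, v=0.555, θ=0.016, ω=-0.417
apply F[12]=-2.765 → step 13: x=0.138, v=0.521, θ=0.008, ω=-0.376
apply F[13]=-2.822 → step 14: x=0.148, v=0.486, θ=0.001, ω=-0.335
apply F[14]=-2.816 → step 15: x=0.157, v=0.452, θ=-0.005, ω=-0.297
apply F[15]=-2.765 → step 16: x=0.166, v=0.418, θ=-0.011, ω=-0.261
apply F[16]=-2.683 → step 17: x=0.174, v=0.386, θ=-0.015, ω=-0.227
apply F[17]=-2.580 → step 18: x=0.181, v=0.355, θ=-0.020, ω=-0.196
apply F[18]=-2.464 → step 19: x=0.188, v=0.326, θ=-0.023, ω=-0.167
apply F[19]=-2.341 → step 20: x=0.194, v=0.298, θ=-0.026, ω=-0.141
apply F[20]=-2.215 → step 21: x=0.200, v=0.272, θ=-0.029, ω=-0.118
apply F[21]=-2.089 → step 22: x=0.205, v=0.247, θ=-0.031, ω=-0.096
apply F[22]=-1.966 → step 23: x=0.210, v=0.225, θ=-0.033, ω=-0.078
apply F[23]=-1.848 → step 24: x=0.214, v=0.203, θ=-0.034, ω=-0.061
apply F[24]=-1.734 → step 25: x=0.218, v=0.183, θ=-0.035, ω=-0.046
apply F[25]=-1.626 → step 26: x=0.222, v=0.164, θ=-0.036, ω=-0.032
apply F[26]=-1.524 → step 27: x=0.225, v=0.147, θ=-0.037, ω=-0.021
apply F[27]=-1.429 → step 28: x=0.228, v=0.131, θ=-0.037, ω=-0.011
apply F[28]=-1.340 → step 29: x=0.230, v=0.116, θ=-0.037, ω=-0.002
apply F[29]=-1.256 → step 30: x=0.232, v=0.101, θ=-0.037, ω=0.006
apply F[30]=-1.178 → step 31: x=0.234, v=0.088, θ=-0.037, ω=0.013
apply F[31]=-1.106 → step 32: x=0.236, v=0.076, θ=-0.036, ω=0.019
apply F[32]=-1.039 → step 33: x=0.237, v=0.065, θ=-0.036, ω=0.024
apply F[33]=-0.976 → step 34: x=0.238, v=0.054, θ=-0.036, ω=0.028
apply F[34]=-0.918 → step 35: x=0.239, v=0.044, θ=-0.035, ω=0.031
apply F[35]=-0.864 → step 36: x=0.240, v=0.034, θ=-0.034, ω=0.034
apply F[36]=-0.813 → step 37: x=0.241, v=0.025, θ=-0.034, ω=0.037
apply F[37]=-0.767 → step 38: x=0.241, v=0.017, θ=-0.033, ω=0.039
Max |angle| over trajectory = 0.128 rad = 7.3°.

Answer: 7.3°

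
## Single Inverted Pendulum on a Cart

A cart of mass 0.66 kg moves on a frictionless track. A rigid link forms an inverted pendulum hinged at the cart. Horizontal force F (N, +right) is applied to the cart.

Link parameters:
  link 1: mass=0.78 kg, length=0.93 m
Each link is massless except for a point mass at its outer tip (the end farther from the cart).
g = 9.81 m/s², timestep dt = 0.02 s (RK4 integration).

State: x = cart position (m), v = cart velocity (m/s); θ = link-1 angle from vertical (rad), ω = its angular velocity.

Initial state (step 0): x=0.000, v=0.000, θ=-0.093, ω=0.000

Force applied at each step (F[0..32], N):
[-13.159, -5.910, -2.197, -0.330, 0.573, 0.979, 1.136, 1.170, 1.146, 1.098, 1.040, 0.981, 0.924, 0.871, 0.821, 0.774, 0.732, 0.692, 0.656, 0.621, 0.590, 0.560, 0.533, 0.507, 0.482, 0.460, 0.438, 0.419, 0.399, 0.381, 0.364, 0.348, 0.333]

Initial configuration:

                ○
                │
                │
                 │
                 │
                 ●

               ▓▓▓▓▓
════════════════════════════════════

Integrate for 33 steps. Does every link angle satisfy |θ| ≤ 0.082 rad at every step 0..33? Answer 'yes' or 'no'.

apply F[0]=-13.159 → step 1: x=-0.004, v=-0.374, θ=-0.089, ω=0.381
apply F[1]=-5.910 → step 2: x=-0.013, v=-0.533, θ=-0.080, ω=0.533
apply F[2]=-2.197 → step 3: x=-0.024, v=-0.582, θ=-0.069, ω=0.570
apply F[3]=-0.330 → step 4: x=-0.036, v=-0.578, θ=-0.058, ω=0.553
apply F[4]=+0.573 → step 5: x=-0.047, v=-0.549, θ=-0.047, ω=0.510
apply F[5]=+0.979 → step 6: x=-0.057, v=-0.510, θ=-0.037, ω=0.459
apply F[6]=+1.136 → step 7: x=-0.067, v=-0.468, θ=-0.029, ω=0.407
apply F[7]=+1.170 → step 8: x=-0.076, v=-0.427, θ=-0.021, ω=0.358
apply F[8]=+1.146 → step 9: x=-0.084, v=-0.388, θ=-0.014, ω=0.312
apply F[9]=+1.098 → step 10: x=-0.092, v=-0.352, θ=-0.009, ω=0.271
apply F[10]=+1.040 → step 11: x=-0.098, v=-0.319, θ=-0.004, ω=0.235
apply F[11]=+0.981 → step 12: x=-0.104, v=-0.289, θ=0.001, ω=0.202
apply F[12]=+0.924 → step 13: x=-0.110, v=-0.262, θ=0.005, ω=0.173
apply F[13]=+0.871 → step 14: x=-0.115, v=-0.237, θ=0.008, ω=0.148
apply F[14]=+0.821 → step 15: x=-0.119, v=-0.214, θ=0.010, ω=0.125
apply F[15]=+0.774 → step 16: x=-0.123, v=-0.193, θ=0.013, ω=0.105
apply F[16]=+0.732 → step 17: x=-0.127, v=-0.174, θ=0.015, ω=0.088
apply F[17]=+0.692 → step 18: x=-0.130, v=-0.157, θ=0.016, ω=0.072
apply F[18]=+0.656 → step 19: x=-0.133, v=-0.141, θ=0.018, ω=0.059
apply F[19]=+0.621 → step 20: x=-0.136, v=-0.126, θ=0.019, ω=0.047
apply F[20]=+0.590 → step 21: x=-0.138, v=-0.113, θ=0.019, ω=0.037
apply F[21]=+0.560 → step 22: x=-0.141, v=-0.100, θ=0.020, ω=0.027
apply F[22]=+0.533 → step 23: x=-0.143, v=-0.089, θ=0.021, ω=0.019
apply F[23]=+0.507 → step 24: x=-0.144, v=-0.078, θ=0.021, ω=0.012
apply F[24]=+0.482 → step 25: x=-0.146, v=-0.069, θ=0.021, ω=0.006
apply F[25]=+0.460 → step 26: x=-0.147, v=-0.060, θ=0.021, ω=0.001
apply F[26]=+0.438 → step 27: x=-0.148, v=-0.051, θ=0.021, ω=-0.003
apply F[27]=+0.419 → step 28: x=-0.149, v=-0.043, θ=0.021, ω=-0.007
apply F[28]=+0.399 → step 29: x=-0.150, v=-0.036, θ=0.021, ω=-0.011
apply F[29]=+0.381 → step 30: x=-0.150, v=-0.029, θ=0.021, ω=-0.013
apply F[30]=+0.364 → step 31: x=-0.151, v=-0.023, θ=0.020, ω=-0.016
apply F[31]=+0.348 → step 32: x=-0.151, v=-0.017, θ=0.020, ω=-0.018
apply F[32]=+0.333 → step 33: x=-0.152, v=-0.012, θ=0.020, ω=-0.020
Max |angle| over trajectory = 0.093 rad; bound = 0.082 → exceeded.

Answer: no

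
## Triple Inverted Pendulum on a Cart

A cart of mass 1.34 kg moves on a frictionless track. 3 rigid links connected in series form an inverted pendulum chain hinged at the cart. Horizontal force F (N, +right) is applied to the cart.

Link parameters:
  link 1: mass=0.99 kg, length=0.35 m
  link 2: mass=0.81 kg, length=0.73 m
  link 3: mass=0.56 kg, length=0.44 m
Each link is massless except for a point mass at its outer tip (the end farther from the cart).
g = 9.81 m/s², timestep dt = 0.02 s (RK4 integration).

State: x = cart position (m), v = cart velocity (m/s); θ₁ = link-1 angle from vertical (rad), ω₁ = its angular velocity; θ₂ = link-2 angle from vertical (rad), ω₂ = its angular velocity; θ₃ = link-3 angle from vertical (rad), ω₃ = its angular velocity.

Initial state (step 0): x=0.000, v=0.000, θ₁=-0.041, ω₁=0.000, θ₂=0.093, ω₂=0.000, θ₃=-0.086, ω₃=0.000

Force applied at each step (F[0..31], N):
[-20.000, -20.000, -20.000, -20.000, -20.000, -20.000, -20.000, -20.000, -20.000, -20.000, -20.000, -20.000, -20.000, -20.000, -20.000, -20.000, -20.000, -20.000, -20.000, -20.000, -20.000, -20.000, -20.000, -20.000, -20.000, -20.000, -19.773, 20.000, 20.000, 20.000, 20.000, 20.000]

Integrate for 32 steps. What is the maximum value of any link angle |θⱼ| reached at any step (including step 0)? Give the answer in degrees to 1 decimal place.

Answer: 160.7°

Derivation:
apply F[0]=-20.000 → step 1: x=-0.003, v=-0.285, θ₁=-0.034, ω₁=0.690, θ₂=0.094, ω₂=0.118, θ₃=-0.087, ω₃=-0.134
apply F[1]=-20.000 → step 2: x=-0.011, v=-0.575, θ₁=-0.013, ω₁=1.417, θ₂=0.098, ω₂=0.224, θ₃=-0.091, ω₃=-0.265
apply F[2]=-20.000 → step 3: x=-0.026, v=-0.875, θ₁=0.023, ω₁=2.212, θ₂=0.103, ω₂=0.306, θ₃=-0.098, ω₃=-0.386
apply F[3]=-20.000 → step 4: x=-0.046, v=-1.183, θ₁=0.076, ω₁=3.091, θ₂=0.110, ω₂=0.354, θ₃=-0.107, ω₃=-0.485
apply F[4]=-20.000 → step 5: x=-0.073, v=-1.495, θ₁=0.147, ω₁=4.033, θ₂=0.117, ω₂=0.370, θ₃=-0.117, ω₃=-0.542
apply F[5]=-20.000 → step 6: x=-0.106, v=-1.790, θ₁=0.237, ω₁=4.963, θ₂=0.124, ω₂=0.371, θ₃=-0.128, ω₃=-0.534
apply F[6]=-20.000 → step 7: x=-0.145, v=-2.045, θ₁=0.345, ω₁=5.768, θ₂=0.132, ω₂=0.397, θ₃=-0.138, ω₃=-0.452
apply F[7]=-20.000 → step 8: x=-0.188, v=-2.245, θ₁=0.466, ω₁=6.372, θ₂=0.141, ω₂=0.486, θ₃=-0.146, ω₃=-0.310
apply F[8]=-20.000 → step 9: x=-0.234, v=-2.390, θ₁=0.598, ω₁=6.779, θ₂=0.152, ω₂=0.656, θ₃=-0.150, ω₃=-0.135
apply F[9]=-20.000 → step 10: x=-0.283, v=-2.490, θ₁=0.737, ω₁=7.046, θ₂=0.167, ω₂=0.902, θ₃=-0.151, ω₃=0.051
apply F[10]=-20.000 → step 11: x=-0.333, v=-2.555, θ₁=0.880, ω₁=7.231, θ₂=0.188, ω₂=1.211, θ₃=-0.148, ω₃=0.236
apply F[11]=-20.000 → step 12: x=-0.385, v=-2.594, θ₁=1.026, ω₁=7.375, θ₂=0.216, ω₂=1.573, θ₃=-0.141, ω₃=0.419
apply F[12]=-20.000 → step 13: x=-0.437, v=-2.609, θ₁=1.174, ω₁=7.499, θ₂=0.252, ω₂=1.979, θ₃=-0.131, ω₃=0.602
apply F[13]=-20.000 → step 14: x=-0.489, v=-2.606, θ₁=1.326, ω₁=7.614, θ₂=0.296, ω₂=2.425, θ₃=-0.117, ω₃=0.790
apply F[14]=-20.000 → step 15: x=-0.541, v=-2.584, θ₁=1.479, ω₁=7.721, θ₂=0.349, ω₂=2.910, θ₃=-0.100, ω₃=0.990
apply F[15]=-20.000 → step 16: x=-0.592, v=-2.549, θ₁=1.634, ω₁=7.811, θ₂=0.412, ω₂=3.430, θ₃=-0.078, ω₃=1.213
apply F[16]=-20.000 → step 17: x=-0.643, v=-2.504, θ₁=1.791, ω₁=7.870, θ₂=0.486, ω₂=3.985, θ₃=-0.051, ω₃=1.471
apply F[17]=-20.000 → step 18: x=-0.693, v=-2.455, θ₁=1.949, ω₁=7.869, θ₂=0.572, ω₂=4.571, θ₃=-0.018, ω₃=1.779
apply F[18]=-20.000 → step 19: x=-0.741, v=-2.413, θ₁=2.105, ω₁=7.765, θ₂=0.669, ω₂=5.180, θ₃=0.021, ω₃=2.156
apply F[19]=-20.000 → step 20: x=-0.789, v=-2.389, θ₁=2.258, ω₁=7.499, θ₂=0.779, ω₂=5.797, θ₃=0.068, ω₃=2.625
apply F[20]=-20.000 → step 21: x=-0.837, v=-2.400, θ₁=2.404, ω₁=6.994, θ₂=0.901, ω₂=6.397, θ₃=0.127, ω₃=3.210
apply F[21]=-20.000 → step 22: x=-0.886, v=-2.460, θ₁=2.536, ω₁=6.177, θ₂=1.035, ω₂=6.940, θ₃=0.198, ω₃=3.935
apply F[22]=-20.000 → step 23: x=-0.936, v=-2.573, θ₁=2.648, ω₁=5.011, θ₂=1.178, ω₂=7.386, θ₃=0.285, ω₃=4.814
apply F[23]=-20.000 → step 24: x=-0.989, v=-2.732, θ₁=2.734, ω₁=3.520, θ₂=1.329, ω₂=7.713, θ₃=0.391, ω₃=5.845
apply F[24]=-20.000 → step 25: x=-1.045, v=-2.917, θ₁=2.788, ω₁=1.782, θ₂=1.486, ω₂=7.932, θ₃=0.520, ω₃=7.023
apply F[25]=-20.000 → step 26: x=-1.105, v=-3.105, θ₁=2.804, ω₁=-0.108, θ₂=1.646, ω₂=8.085, θ₃=0.673, ω₃=8.364
apply F[26]=-19.773 → step 27: x=-1.169, v=-3.255, θ₁=2.783, ω₁=-2.046, θ₂=1.809, ω₂=8.218, θ₃=0.856, ω₃=9.940
apply F[27]=+20.000 → step 28: x=-1.230, v=-2.806, θ₁=2.739, ω₁=-2.325, θ₂=1.972, ω₂=8.075, θ₃=1.071, ω₃=11.656
apply F[28]=+20.000 → step 29: x=-1.281, v=-2.281, θ₁=2.691, ω₁=-2.366, θ₂=2.131, ω₂=7.784, θ₃=1.324, ω₃=13.623
apply F[29]=+20.000 → step 30: x=-1.320, v=-1.655, θ₁=2.647, ω₁=-1.993, θ₂=2.282, ω₂=7.257, θ₃=1.618, ω₃=15.803
apply F[30]=+20.000 → step 31: x=-1.346, v=-0.907, θ₁=2.616, ω₁=-0.997, θ₂=2.420, ω₂=6.510, θ₃=1.956, ω₃=17.997
apply F[31]=+20.000 → step 32: x=-1.356, v=-0.019, θ₁=2.613, ω₁=0.799, θ₂=2.543, ω₂=5.808, θ₃=2.335, ω₃=19.701
Max |angle| over trajectory = 2.804 rad = 160.7°.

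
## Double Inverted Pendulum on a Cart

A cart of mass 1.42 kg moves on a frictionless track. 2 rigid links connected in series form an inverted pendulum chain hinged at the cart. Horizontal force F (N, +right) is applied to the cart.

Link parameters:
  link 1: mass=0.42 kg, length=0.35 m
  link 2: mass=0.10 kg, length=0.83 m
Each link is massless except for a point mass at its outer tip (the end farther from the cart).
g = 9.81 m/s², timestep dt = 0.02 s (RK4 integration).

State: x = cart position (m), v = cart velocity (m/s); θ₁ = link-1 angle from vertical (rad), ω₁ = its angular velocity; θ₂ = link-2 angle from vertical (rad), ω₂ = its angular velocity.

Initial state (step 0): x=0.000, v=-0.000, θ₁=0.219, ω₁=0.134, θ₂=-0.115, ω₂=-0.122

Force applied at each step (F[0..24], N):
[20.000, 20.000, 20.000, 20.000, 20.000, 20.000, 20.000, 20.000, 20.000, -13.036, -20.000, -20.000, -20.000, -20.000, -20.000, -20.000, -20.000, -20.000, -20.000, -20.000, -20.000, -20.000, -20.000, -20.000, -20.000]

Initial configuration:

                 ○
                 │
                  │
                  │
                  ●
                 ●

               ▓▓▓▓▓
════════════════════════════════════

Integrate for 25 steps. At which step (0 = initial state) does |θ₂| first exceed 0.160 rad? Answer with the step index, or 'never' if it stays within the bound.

Answer: 6

Derivation:
apply F[0]=+20.000 → step 1: x=0.003, v=0.263, θ₁=0.216, ω₁=-0.426, θ₂=-0.119, ω₂=-0.241
apply F[1]=+20.000 → step 2: x=0.011, v=0.526, θ₁=0.202, ω₁=-0.996, θ₂=-0.125, ω₂=-0.356
apply F[2]=+20.000 → step 3: x=0.024, v=0.792, θ₁=0.176, ω₁=-1.592, θ₂=-0.133, ω₂=-0.461
apply F[3]=+20.000 → step 4: x=0.042, v=1.062, θ₁=0.138, ω₁=-2.226, θ₂=-0.143, ω₂=-0.550
apply F[4]=+20.000 → step 5: x=0.066, v=1.336, θ₁=0.087, ω₁=-2.913, θ₂=-0.155, ω₂=-0.618
apply F[5]=+20.000 → step 6: x=0.096, v=1.615, θ₁=0.021, ω₁=-3.659, θ₂=-0.167, ω₂=-0.661
apply F[6]=+20.000 → step 7: x=0.131, v=1.897, θ₁=-0.060, ω₁=-4.467, θ₂=-0.181, ω₂=-0.679
apply F[7]=+20.000 → step 8: x=0.172, v=2.179, θ₁=-0.158, ω₁=-5.326, θ₂=-0.195, ω₂=-0.679
apply F[8]=+20.000 → step 9: x=0.218, v=2.452, θ₁=-0.273, ω₁=-6.207, θ₂=-0.208, ω₂=-0.682
apply F[9]=-13.036 → step 10: x=0.265, v=2.267, θ₁=-0.394, ω₁=-5.891, θ₂=-0.222, ω₂=-0.684
apply F[10]=-20.000 → step 11: x=0.308, v=1.996, θ₁=-0.507, ω₁=-5.449, θ₂=-0.235, ω₂=-0.661
apply F[11]=-20.000 → step 12: x=0.345, v=1.735, θ₁=-0.613, ω₁=-5.136, θ₂=-0.248, ω₂=-0.611
apply F[12]=-20.000 → step 13: x=0.377, v=1.482, θ₁=-0.714, ω₁=-4.942, θ₂=-0.260, ω₂=-0.535
apply F[13]=-20.000 → step 14: x=0.404, v=1.235, θ₁=-0.811, ω₁=-4.857, θ₂=-0.269, ω₂=-0.438
apply F[14]=-20.000 → step 15: x=0.427, v=0.992, θ₁=-0.908, ω₁=-4.869, θ₂=-0.277, ω₂=-0.325
apply F[15]=-20.000 → step 16: x=0.444, v=0.749, θ₁=-1.007, ω₁=-4.971, θ₂=-0.282, ω₂=-0.203
apply F[16]=-20.000 → step 17: x=0.457, v=0.504, θ₁=-1.108, ω₁=-5.156, θ₂=-0.285, ω₂=-0.082
apply F[17]=-20.000 → step 18: x=0.464, v=0.255, θ₁=-1.213, ω₁=-5.418, θ₂=-0.286, ω₂=0.029
apply F[18]=-20.000 → step 19: x=0.467, v=-0.001, θ₁=-1.325, ω₁=-5.758, θ₂=-0.284, ω₂=0.120
apply F[19]=-20.000 → step 20: x=0.464, v=-0.268, θ₁=-1.444, ω₁=-6.179, θ₂=-0.281, ω₂=0.175
apply F[20]=-20.000 → step 21: x=0.456, v=-0.548, θ₁=-1.573, ω₁=-6.689, θ₂=-0.277, ω₂=0.178
apply F[21]=-20.000 → step 22: x=0.442, v=-0.847, θ₁=-1.713, ω₁=-7.302, θ₂=-0.274, ω₂=0.109
apply F[22]=-20.000 → step 23: x=0.422, v=-1.169, θ₁=-1.866, ω₁=-8.044, θ₂=-0.274, ω₂=-0.059
apply F[23]=-20.000 → step 24: x=0.395, v=-1.520, θ₁=-2.035, ω₁=-8.950, θ₂=-0.278, ω₂=-0.360
apply F[24]=-20.000 → step 25: x=0.361, v=-1.905, θ₁=-2.225, ω₁=-10.065, θ₂=-0.289, ω₂=-0.839
|θ₂| = 0.167 > 0.160 first at step 6.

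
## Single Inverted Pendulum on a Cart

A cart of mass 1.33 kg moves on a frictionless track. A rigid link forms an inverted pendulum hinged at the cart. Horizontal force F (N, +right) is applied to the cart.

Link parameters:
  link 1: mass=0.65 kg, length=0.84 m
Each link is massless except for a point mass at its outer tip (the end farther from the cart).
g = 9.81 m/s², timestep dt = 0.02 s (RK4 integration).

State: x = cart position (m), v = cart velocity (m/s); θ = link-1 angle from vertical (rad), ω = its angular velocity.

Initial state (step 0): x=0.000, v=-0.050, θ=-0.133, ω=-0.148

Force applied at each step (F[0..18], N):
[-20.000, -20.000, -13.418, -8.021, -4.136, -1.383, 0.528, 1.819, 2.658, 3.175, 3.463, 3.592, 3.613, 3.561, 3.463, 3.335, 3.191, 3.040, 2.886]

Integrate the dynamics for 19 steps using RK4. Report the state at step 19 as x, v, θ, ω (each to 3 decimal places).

Answer: x=-0.271, v=-0.421, θ=0.051, ω=0.150

Derivation:
apply F[0]=-20.000 → step 1: x=-0.004, v=-0.336, θ=-0.133, ω=0.158
apply F[1]=-20.000 → step 2: x=-0.013, v=-0.622, θ=-0.127, ω=0.465
apply F[2]=-13.418 → step 3: x=-0.028, v=-0.811, θ=-0.115, ω=0.661
apply F[3]=-8.021 → step 4: x=-0.045, v=-0.921, θ=-0.101, ω=0.766
apply F[4]=-4.136 → step 5: x=-0.064, v=-0.975, θ=-0.085, ω=0.807
apply F[5]=-1.383 → step 6: x=-0.084, v=-0.988, θ=-0.069, ω=0.806
apply F[6]=+0.528 → step 7: x=-0.103, v=-0.975, θ=-0.054, ω=0.775
apply F[7]=+1.819 → step 8: x=-0.122, v=-0.943, θ=-0.039, ω=0.727
apply F[8]=+2.658 → step 9: x=-0.141, v=-0.901, θ=-0.025, ω=0.669
apply F[9]=+3.175 → step 10: x=-0.158, v=-0.851, θ=-0.012, ω=0.606
apply F[10]=+3.463 → step 11: x=-0.175, v=-0.799, θ=-0.000, ω=0.542
apply F[11]=+3.592 → step 12: x=-0.190, v=-0.745, θ=0.010, ω=0.479
apply F[12]=+3.613 → step 13: x=-0.205, v=-0.692, θ=0.019, ω=0.419
apply F[13]=+3.561 → step 14: x=-0.218, v=-0.641, θ=0.027, ω=0.364
apply F[14]=+3.463 → step 15: x=-0.230, v=-0.592, θ=0.033, ω=0.312
apply F[15]=+3.335 → step 16: x=-0.242, v=-0.545, θ=0.039, ω=0.265
apply F[16]=+3.191 → step 17: x=-0.252, v=-0.501, θ=0.044, ω=0.223
apply F[17]=+3.040 → step 18: x=-0.262, v=-0.460, θ=0.048, ω=0.184
apply F[18]=+2.886 → step 19: x=-0.271, v=-0.421, θ=0.051, ω=0.150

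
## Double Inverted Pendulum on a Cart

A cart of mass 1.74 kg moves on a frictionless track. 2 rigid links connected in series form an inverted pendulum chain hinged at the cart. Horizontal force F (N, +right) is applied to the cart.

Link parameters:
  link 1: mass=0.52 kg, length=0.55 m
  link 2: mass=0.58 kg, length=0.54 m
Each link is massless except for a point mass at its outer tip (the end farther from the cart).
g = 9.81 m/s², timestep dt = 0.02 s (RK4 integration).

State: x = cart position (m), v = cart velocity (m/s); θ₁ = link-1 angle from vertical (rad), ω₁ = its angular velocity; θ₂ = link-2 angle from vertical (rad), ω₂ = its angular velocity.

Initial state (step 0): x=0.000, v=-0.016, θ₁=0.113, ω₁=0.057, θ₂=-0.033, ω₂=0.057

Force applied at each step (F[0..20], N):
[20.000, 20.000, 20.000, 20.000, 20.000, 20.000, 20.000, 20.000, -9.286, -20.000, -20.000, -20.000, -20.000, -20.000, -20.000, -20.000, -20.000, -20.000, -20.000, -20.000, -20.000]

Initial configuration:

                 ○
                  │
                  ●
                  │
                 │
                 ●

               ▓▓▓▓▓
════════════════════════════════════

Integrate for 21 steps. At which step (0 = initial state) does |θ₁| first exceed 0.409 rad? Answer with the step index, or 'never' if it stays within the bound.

Answer: 18

Derivation:
apply F[0]=+20.000 → step 1: x=0.002, v=0.199, θ₁=0.111, ω₁=-0.229, θ₂=-0.033, ω₂=-0.064
apply F[1]=+20.000 → step 2: x=0.008, v=0.414, θ₁=0.104, ω₁=-0.519, θ₂=-0.036, ω₂=-0.182
apply F[2]=+20.000 → step 3: x=0.018, v=0.631, θ₁=0.090, ω₁=-0.821, θ₂=-0.040, ω₂=-0.291
apply F[3]=+20.000 → step 4: x=0.033, v=0.851, θ₁=0.071, ω₁=-1.141, θ₂=-0.047, ω₂=-0.388
apply F[4]=+20.000 → step 5: x=0.052, v=1.074, θ₁=0.045, ω₁=-1.484, θ₂=-0.056, ω₂=-0.468
apply F[5]=+20.000 → step 6: x=0.076, v=1.301, θ₁=0.011, ω₁=-1.856, θ₂=-0.066, ω₂=-0.527
apply F[6]=+20.000 → step 7: x=0.105, v=1.531, θ₁=-0.030, ω₁=-2.260, θ₂=-0.077, ω₂=-0.563
apply F[7]=+20.000 → step 8: x=0.137, v=1.765, θ₁=-0.079, ω₁=-2.696, θ₂=-0.088, ω₂=-0.576
apply F[8]=-9.286 → step 9: x=0.172, v=1.667, θ₁=-0.132, ω₁=-2.560, θ₂=-0.100, ω₂=-0.570
apply F[9]=-20.000 → step 10: x=0.203, v=1.453, θ₁=-0.180, ω₁=-2.248, θ₂=-0.111, ω₂=-0.538
apply F[10]=-20.000 → step 11: x=0.230, v=1.246, θ₁=-0.222, ω₁=-1.982, θ₂=-0.121, ω₂=-0.477
apply F[11]=-20.000 → step 12: x=0.253, v=1.046, θ₁=-0.259, ω₁=-1.759, θ₂=-0.130, ω₂=-0.388
apply F[12]=-20.000 → step 13: x=0.272, v=0.851, θ₁=-0.293, ω₁=-1.575, θ₂=-0.136, ω₂=-0.273
apply F[13]=-20.000 → step 14: x=0.287, v=0.662, θ₁=-0.323, ω₁=-1.427, θ₂=-0.140, ω₂=-0.133
apply F[14]=-20.000 → step 15: x=0.298, v=0.477, θ₁=-0.350, ω₁=-1.311, θ₂=-0.141, ω₂=0.032
apply F[15]=-20.000 → step 16: x=0.306, v=0.297, θ₁=-0.375, ω₁=-1.225, θ₂=-0.139, ω₂=0.220
apply F[16]=-20.000 → step 17: x=0.310, v=0.119, θ₁=-0.399, ω₁=-1.166, θ₂=-0.132, ω₂=0.432
apply F[17]=-20.000 → step 18: x=0.311, v=-0.057, θ₁=-0.422, ω₁=-1.132, θ₂=-0.121, ω₂=0.668
apply F[18]=-20.000 → step 19: x=0.308, v=-0.231, θ₁=-0.444, ω₁=-1.120, θ₂=-0.106, ω₂=0.927
apply F[19]=-20.000 → step 20: x=0.302, v=-0.404, θ₁=-0.467, ω₁=-1.126, θ₂=-0.084, ω₂=1.208
apply F[20]=-20.000 → step 21: x=0.292, v=-0.577, θ₁=-0.490, ω₁=-1.148, θ₂=-0.057, ω₂=1.512
|θ₁| = 0.422 > 0.409 first at step 18.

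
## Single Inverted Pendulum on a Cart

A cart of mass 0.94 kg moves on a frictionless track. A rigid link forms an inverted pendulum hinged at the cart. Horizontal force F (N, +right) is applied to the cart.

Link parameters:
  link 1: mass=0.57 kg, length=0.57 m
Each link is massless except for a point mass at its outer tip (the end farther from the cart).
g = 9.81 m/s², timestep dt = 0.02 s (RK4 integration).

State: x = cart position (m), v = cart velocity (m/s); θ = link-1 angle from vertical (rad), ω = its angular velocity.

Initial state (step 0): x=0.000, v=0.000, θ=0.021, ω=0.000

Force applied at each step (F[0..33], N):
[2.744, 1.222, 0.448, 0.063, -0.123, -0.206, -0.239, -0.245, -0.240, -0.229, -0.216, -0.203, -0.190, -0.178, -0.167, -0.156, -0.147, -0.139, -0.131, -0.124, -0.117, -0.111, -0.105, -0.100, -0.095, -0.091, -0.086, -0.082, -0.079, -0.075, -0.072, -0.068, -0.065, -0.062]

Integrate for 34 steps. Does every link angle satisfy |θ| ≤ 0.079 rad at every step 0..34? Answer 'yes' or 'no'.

Answer: yes

Derivation:
apply F[0]=+2.744 → step 1: x=0.001, v=0.056, θ=0.020, ω=-0.091
apply F[1]=+1.222 → step 2: x=0.002, v=0.080, θ=0.018, ω=-0.126
apply F[2]=+0.448 → step 3: x=0.004, v=0.087, θ=0.015, ω=-0.134
apply F[3]=+0.063 → step 4: x=0.005, v=0.087, θ=0.013, ω=-0.128
apply F[4]=-0.123 → step 5: x=0.007, v=0.083, θ=0.010, ω=-0.117
apply F[5]=-0.206 → step 6: x=0.009, v=0.077, θ=0.008, ω=-0.104
apply F[6]=-0.239 → step 7: x=0.010, v=0.071, θ=0.006, ω=-0.092
apply F[7]=-0.245 → step 8: x=0.011, v=0.066, θ=0.004, ω=-0.080
apply F[8]=-0.240 → step 9: x=0.013, v=0.060, θ=0.003, ω=-0.069
apply F[9]=-0.229 → step 10: x=0.014, v=0.055, θ=0.002, ω=-0.059
apply F[10]=-0.216 → step 11: x=0.015, v=0.050, θ=0.001, ω=-0.050
apply F[11]=-0.203 → step 12: x=0.016, v=0.046, θ=-0.000, ω=-0.043
apply F[12]=-0.190 → step 13: x=0.017, v=0.042, θ=-0.001, ω=-0.036
apply F[13]=-0.178 → step 14: x=0.018, v=0.038, θ=-0.002, ω=-0.030
apply F[14]=-0.167 → step 15: x=0.018, v=0.035, θ=-0.002, ω=-0.025
apply F[15]=-0.156 → step 16: x=0.019, v=0.032, θ=-0.003, ω=-0.021
apply F[16]=-0.147 → step 17: x=0.020, v=0.029, θ=-0.003, ω=-0.017
apply F[17]=-0.139 → step 18: x=0.020, v=0.027, θ=-0.004, ω=-0.014
apply F[18]=-0.131 → step 19: x=0.021, v=0.024, θ=-0.004, ω=-0.011
apply F[19]=-0.124 → step 20: x=0.021, v=0.022, θ=-0.004, ω=-0.008
apply F[20]=-0.117 → step 21: x=0.022, v=0.020, θ=-0.004, ω=-0.006
apply F[21]=-0.111 → step 22: x=0.022, v=0.018, θ=-0.004, ω=-0.004
apply F[22]=-0.105 → step 23: x=0.022, v=0.017, θ=-0.004, ω=-0.003
apply F[23]=-0.100 → step 24: x=0.023, v=0.015, θ=-0.004, ω=-0.001
apply F[24]=-0.095 → step 25: x=0.023, v=0.013, θ=-0.004, ω=-0.000
apply F[25]=-0.091 → step 26: x=0.023, v=0.012, θ=-0.004, ω=0.001
apply F[26]=-0.086 → step 27: x=0.023, v=0.011, θ=-0.004, ω=0.002
apply F[27]=-0.082 → step 28: x=0.024, v=0.010, θ=-0.004, ω=0.002
apply F[28]=-0.079 → step 29: x=0.024, v=0.008, θ=-0.004, ω=0.003
apply F[29]=-0.075 → step 30: x=0.024, v=0.007, θ=-0.004, ω=0.004
apply F[30]=-0.072 → step 31: x=0.024, v=0.006, θ=-0.004, ω=0.004
apply F[31]=-0.068 → step 32: x=0.024, v=0.005, θ=-0.004, ω=0.004
apply F[32]=-0.065 → step 33: x=0.024, v=0.004, θ=-0.004, ω=0.005
apply F[33]=-0.062 → step 34: x=0.024, v=0.003, θ=-0.004, ω=0.005
Max |angle| over trajectory = 0.021 rad; bound = 0.079 → within bound.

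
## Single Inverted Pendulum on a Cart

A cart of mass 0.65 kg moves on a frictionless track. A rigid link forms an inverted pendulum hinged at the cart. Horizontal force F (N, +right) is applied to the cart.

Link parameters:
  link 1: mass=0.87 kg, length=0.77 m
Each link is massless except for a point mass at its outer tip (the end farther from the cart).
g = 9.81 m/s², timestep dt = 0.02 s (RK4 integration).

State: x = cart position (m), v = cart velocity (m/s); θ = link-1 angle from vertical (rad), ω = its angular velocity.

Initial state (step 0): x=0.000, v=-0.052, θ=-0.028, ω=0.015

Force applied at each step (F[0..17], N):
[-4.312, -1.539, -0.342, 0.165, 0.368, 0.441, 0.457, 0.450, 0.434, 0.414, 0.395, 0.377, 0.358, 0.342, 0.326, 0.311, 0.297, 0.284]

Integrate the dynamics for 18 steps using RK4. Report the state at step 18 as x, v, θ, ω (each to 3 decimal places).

Answer: x=-0.050, v=-0.063, θ=0.011, ω=0.016

Derivation:
apply F[0]=-4.312 → step 1: x=-0.002, v=-0.177, θ=-0.026, ω=0.171
apply F[1]=-1.539 → step 2: x=-0.006, v=-0.218, θ=-0.022, ω=0.218
apply F[2]=-0.342 → step 3: x=-0.011, v=-0.224, θ=-0.018, ω=0.220
apply F[3]=+0.165 → step 4: x=-0.015, v=-0.214, θ=-0.014, ω=0.204
apply F[4]=+0.368 → step 5: x=-0.019, v=-0.200, θ=-0.010, ω=0.182
apply F[5]=+0.441 → step 6: x=-0.023, v=-0.184, θ=-0.006, ω=0.159
apply F[6]=+0.457 → step 7: x=-0.027, v=-0.169, θ=-0.003, ω=0.138
apply F[7]=+0.450 → step 8: x=-0.030, v=-0.155, θ=-0.001, ω=0.119
apply F[8]=+0.434 → step 9: x=-0.033, v=-0.141, θ=0.001, ω=0.102
apply F[9]=+0.414 → step 10: x=-0.035, v=-0.129, θ=0.003, ω=0.087
apply F[10]=+0.395 → step 11: x=-0.038, v=-0.118, θ=0.005, ω=0.073
apply F[11]=+0.377 → step 12: x=-0.040, v=-0.108, θ=0.006, ω=0.062
apply F[12]=+0.358 → step 13: x=-0.042, v=-0.099, θ=0.007, ω=0.051
apply F[13]=+0.342 → step 14: x=-0.044, v=-0.090, θ=0.008, ω=0.042
apply F[14]=+0.326 → step 15: x=-0.046, v=-0.082, θ=0.009, ω=0.034
apply F[15]=+0.311 → step 16: x=-0.047, v=-0.075, θ=0.010, ω=0.028
apply F[16]=+0.297 → step 17: x=-0.049, v=-0.069, θ=0.010, ω=0.022
apply F[17]=+0.284 → step 18: x=-0.050, v=-0.063, θ=0.011, ω=0.016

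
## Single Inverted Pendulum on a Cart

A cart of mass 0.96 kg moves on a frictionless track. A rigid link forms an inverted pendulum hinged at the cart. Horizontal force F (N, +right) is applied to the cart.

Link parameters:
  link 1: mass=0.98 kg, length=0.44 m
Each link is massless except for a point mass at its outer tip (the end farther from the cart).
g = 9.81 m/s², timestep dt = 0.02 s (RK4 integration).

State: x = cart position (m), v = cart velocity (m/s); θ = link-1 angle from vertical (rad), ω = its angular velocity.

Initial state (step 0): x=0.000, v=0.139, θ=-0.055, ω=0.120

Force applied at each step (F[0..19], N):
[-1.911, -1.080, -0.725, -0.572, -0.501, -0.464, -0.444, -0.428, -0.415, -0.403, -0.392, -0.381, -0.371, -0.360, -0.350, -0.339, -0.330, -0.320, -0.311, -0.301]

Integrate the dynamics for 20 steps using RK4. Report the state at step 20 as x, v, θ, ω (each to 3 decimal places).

apply F[0]=-1.911 → step 1: x=0.002, v=0.110, θ=-0.052, ω=0.162
apply F[1]=-1.080 → step 2: x=0.005, v=0.098, θ=-0.049, ω=0.167
apply F[2]=-0.725 → step 3: x=0.006, v=0.092, θ=-0.046, ω=0.159
apply F[3]=-0.572 → step 4: x=0.008, v=0.089, θ=-0.043, ω=0.147
apply F[4]=-0.501 → step 5: x=0.010, v=0.087, θ=-0.040, ω=0.133
apply F[5]=-0.464 → step 6: x=0.012, v=0.085, θ=-0.037, ω=0.121
apply F[6]=-0.444 → step 7: x=0.013, v=0.083, θ=-0.035, ω=0.109
apply F[7]=-0.428 → step 8: x=0.015, v=0.081, θ=-0.033, ω=0.099
apply F[8]=-0.415 → step 9: x=0.017, v=0.078, θ=-0.031, ω=0.090
apply F[9]=-0.403 → step 10: x=0.018, v=0.076, θ=-0.029, ω=0.082
apply F[10]=-0.392 → step 11: x=0.020, v=0.073, θ=-0.028, ω=0.075
apply F[11]=-0.381 → step 12: x=0.021, v=0.071, θ=-0.026, ω=0.068
apply F[12]=-0.371 → step 13: x=0.023, v=0.068, θ=-0.025, ω=0.063
apply F[13]=-0.360 → step 14: x=0.024, v=0.066, θ=-0.024, ω=0.058
apply F[14]=-0.350 → step 15: x=0.025, v=0.063, θ=-0.023, ω=0.054
apply F[15]=-0.339 → step 16: x=0.026, v=0.060, θ=-0.022, ω=0.050
apply F[16]=-0.330 → step 17: x=0.028, v=0.058, θ=-0.021, ω=0.046
apply F[17]=-0.320 → step 18: x=0.029, v=0.055, θ=-0.020, ω=0.043
apply F[18]=-0.311 → step 19: x=0.030, v=0.053, θ=-0.019, ω=0.040
apply F[19]=-0.301 → step 20: x=0.031, v=0.050, θ=-0.018, ω=0.038

Answer: x=0.031, v=0.050, θ=-0.018, ω=0.038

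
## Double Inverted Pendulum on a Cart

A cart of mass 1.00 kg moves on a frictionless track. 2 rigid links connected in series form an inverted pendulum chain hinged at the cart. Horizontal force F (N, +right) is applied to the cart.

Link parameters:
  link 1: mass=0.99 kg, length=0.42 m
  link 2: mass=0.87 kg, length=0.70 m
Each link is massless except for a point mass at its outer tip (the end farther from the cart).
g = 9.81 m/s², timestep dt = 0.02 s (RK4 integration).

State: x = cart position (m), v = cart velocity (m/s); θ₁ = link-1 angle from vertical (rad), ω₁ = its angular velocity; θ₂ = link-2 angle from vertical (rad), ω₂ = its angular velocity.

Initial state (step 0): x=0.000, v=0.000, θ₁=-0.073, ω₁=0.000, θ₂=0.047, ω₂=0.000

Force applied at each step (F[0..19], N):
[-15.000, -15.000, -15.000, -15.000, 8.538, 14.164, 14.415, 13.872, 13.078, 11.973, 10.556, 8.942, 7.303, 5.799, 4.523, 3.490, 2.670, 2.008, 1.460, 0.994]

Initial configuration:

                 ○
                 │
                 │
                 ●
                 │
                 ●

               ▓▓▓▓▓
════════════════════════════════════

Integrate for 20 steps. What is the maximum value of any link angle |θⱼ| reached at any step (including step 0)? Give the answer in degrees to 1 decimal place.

Answer: 9.1°

Derivation:
apply F[0]=-15.000 → step 1: x=-0.003, v=-0.272, θ₁=-0.067, ω₁=0.561, θ₂=0.048, ω₂=0.067
apply F[1]=-15.000 → step 2: x=-0.011, v=-0.549, θ₁=-0.050, ω₁=1.146, θ₂=0.050, ω₂=0.126
apply F[2]=-15.000 → step 3: x=-0.025, v=-0.836, θ₁=-0.021, ω₁=1.777, θ₂=0.053, ω₂=0.171
apply F[3]=-15.000 → step 4: x=-0.044, v=-1.136, θ₁=0.021, ω₁=2.471, θ₂=0.056, ω₂=0.194
apply F[4]=+8.538 → step 5: x=-0.066, v=-0.978, θ₁=0.067, ω₁=2.113, θ₂=0.060, ω₂=0.200
apply F[5]=+14.164 → step 6: x=-0.083, v=-0.725, θ₁=0.103, ω₁=1.563, θ₂=0.064, ω₂=0.188
apply F[6]=+14.415 → step 7: x=-0.095, v=-0.482, θ₁=0.130, ω₁=1.065, θ₂=0.068, ω₂=0.159
apply F[7]=+13.872 → step 8: x=-0.102, v=-0.261, θ₁=0.147, ω₁=0.639, θ₂=0.070, ω₂=0.118
apply F[8]=+13.078 → step 9: x=-0.105, v=-0.062, θ₁=0.156, ω₁=0.278, θ₂=0.072, ω₂=0.071
apply F[9]=+11.973 → step 10: x=-0.105, v=0.114, θ₁=0.158, ω₁=-0.023, θ₂=0.073, ω₂=0.021
apply F[10]=+10.556 → step 11: x=-0.101, v=0.262, θ₁=0.155, ω₁=-0.261, θ₂=0.073, ω₂=-0.027
apply F[11]=+8.942 → step 12: x=-0.095, v=0.382, θ₁=0.149, ω₁=-0.436, θ₂=0.072, ω₂=-0.072
apply F[12]=+7.303 → step 13: x=-0.086, v=0.473, θ₁=0.139, ω₁=-0.554, θ₂=0.070, ω₂=-0.112
apply F[13]=+5.799 → step 14: x=-0.076, v=0.540, θ₁=0.127, ω₁=-0.624, θ₂=0.068, ω₂=-0.146
apply F[14]=+4.523 → step 15: x=-0.065, v=0.587, θ₁=0.114, ω₁=-0.655, θ₂=0.065, ω₂=-0.175
apply F[15]=+3.490 → step 16: x=-0.053, v=0.618, θ₁=0.101, ω₁=-0.660, θ₂=0.061, ω₂=-0.198
apply F[16]=+2.670 → step 17: x=-0.040, v=0.637, θ₁=0.088, ω₁=-0.648, θ₂=0.057, ω₂=-0.217
apply F[17]=+2.008 → step 18: x=-0.027, v=0.648, θ₁=0.075, ω₁=-0.625, θ₂=0.052, ω₂=-0.231
apply F[18]=+1.460 → step 19: x=-0.014, v=0.653, θ₁=0.063, ω₁=-0.596, θ₂=0.048, ω₂=-0.241
apply F[19]=+0.994 → step 20: x=-0.001, v=0.652, θ₁=0.052, ω₁=-0.562, θ₂=0.043, ω₂=-0.247
Max |angle| over trajectory = 0.158 rad = 9.1°.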